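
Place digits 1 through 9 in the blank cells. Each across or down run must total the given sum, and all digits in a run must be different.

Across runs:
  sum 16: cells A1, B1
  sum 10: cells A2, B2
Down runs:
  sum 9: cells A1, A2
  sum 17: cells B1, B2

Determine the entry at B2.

16 in 2 cells must be {7,9}; 17 in 2 cells must be {8,9}.
The 16 across and the 9 down share only 7, so A1 = 7.
B1 = 16 − 7 = 9 completes the 16 across.
A2 = 9 − 7 = 2 completes the 9 down.
B2 = 10 − 2 = 8 completes the 10 across.

8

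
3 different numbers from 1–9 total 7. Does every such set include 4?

Yes

The only way to make 7 from 3 distinct digits is {1,2,4}, which contains 4.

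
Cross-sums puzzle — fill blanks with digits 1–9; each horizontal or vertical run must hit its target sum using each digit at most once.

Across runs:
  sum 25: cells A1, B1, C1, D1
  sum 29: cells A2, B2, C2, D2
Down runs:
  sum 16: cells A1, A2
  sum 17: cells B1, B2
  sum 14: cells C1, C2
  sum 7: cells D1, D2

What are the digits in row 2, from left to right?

29 in 4 cells must be {5,7,8,9}; 16 in 2 cells must be {7,9}; 17 in 2 cells must be {8,9}.
Only 5 fits D2 under both its across sum 29 and down sum 7.
D1 = 7 − 5 = 2 completes the 7 down.
Given what's placed, A1 must be 9 to fit the 25 across and 16 down.
B1 = 8: the only remaining digit allowed by both the 25 across and the 17 down.
C1 = 25 − 19 = 6 completes the 25 across.
A2 = 16 − 9 = 7 completes the 16 down.
B2 = 17 − 8 = 9 completes the 17 down.
C2 = 29 − 21 = 8 completes the 29 across.

7, 9, 8, 5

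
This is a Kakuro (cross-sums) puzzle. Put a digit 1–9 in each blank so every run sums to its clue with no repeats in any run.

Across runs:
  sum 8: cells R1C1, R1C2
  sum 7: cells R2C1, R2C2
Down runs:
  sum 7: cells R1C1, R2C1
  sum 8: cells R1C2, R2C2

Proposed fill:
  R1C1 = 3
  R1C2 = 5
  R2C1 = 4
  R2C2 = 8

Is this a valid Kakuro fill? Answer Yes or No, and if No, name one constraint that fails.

No — the across run R2C1–R2C2 sums to 12, not 7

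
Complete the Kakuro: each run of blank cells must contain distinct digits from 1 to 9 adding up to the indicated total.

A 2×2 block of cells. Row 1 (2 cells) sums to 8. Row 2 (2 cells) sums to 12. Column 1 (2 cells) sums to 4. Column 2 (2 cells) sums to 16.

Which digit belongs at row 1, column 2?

7

4 in 2 cells must be {1,3}; 16 in 2 cells must be {7,9}.
The 8 across and the 16 down share only 7, so (1,2) = 7.
The 12 across and the 4 down share only 3, so (2,1) = 3.
(2,2) = 12 − 3 = 9 completes the 12 across.
(1,1) = 8 − 7 = 1 completes the 8 across.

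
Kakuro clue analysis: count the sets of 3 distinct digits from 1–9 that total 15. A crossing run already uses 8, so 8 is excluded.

5

3 distinct digits from 1–9 sum between 6 and 24.
Dropping sets that contain 8.
Enumerating: {1,5,9}, {2,4,9}, {2,6,7}, {3,5,7}, {4,5,6}.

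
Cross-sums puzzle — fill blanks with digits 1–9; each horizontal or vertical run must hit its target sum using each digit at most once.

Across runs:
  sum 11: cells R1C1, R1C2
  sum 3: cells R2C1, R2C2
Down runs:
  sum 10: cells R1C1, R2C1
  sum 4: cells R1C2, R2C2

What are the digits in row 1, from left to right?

3 in 2 cells must be {1,2}; 4 in 2 cells must be {1,3}.
The 11 across and the 4 down share only 3, so R1C2 = 3.
R2C2 = 4 − 3 = 1 completes the 4 down.
R1C1 = 11 − 3 = 8 completes the 11 across.
R2C1 = 3 − 1 = 2 completes the 3 across.

8 3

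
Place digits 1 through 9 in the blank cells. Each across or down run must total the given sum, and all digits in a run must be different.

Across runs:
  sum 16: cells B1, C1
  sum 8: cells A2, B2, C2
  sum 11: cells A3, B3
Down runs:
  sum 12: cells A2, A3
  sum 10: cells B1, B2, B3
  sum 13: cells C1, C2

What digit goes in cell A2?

16 in 2 cells must be {7,9}.
The 16 across and the 10 down share only 7, so B1 = 7.
C1 = 16 − 7 = 9 completes the 16 across.
C2 = 13 − 9 = 4 completes the 13 down.
B3 = 2: the only remaining digit allowed by both the 11 across and the 10 down.
A2 = 3: the only remaining digit allowed by both the 8 across and the 12 down.
B2 = 8 − 7 = 1 completes the 8 across.
A3 = 11 − 2 = 9 completes the 11 across.

3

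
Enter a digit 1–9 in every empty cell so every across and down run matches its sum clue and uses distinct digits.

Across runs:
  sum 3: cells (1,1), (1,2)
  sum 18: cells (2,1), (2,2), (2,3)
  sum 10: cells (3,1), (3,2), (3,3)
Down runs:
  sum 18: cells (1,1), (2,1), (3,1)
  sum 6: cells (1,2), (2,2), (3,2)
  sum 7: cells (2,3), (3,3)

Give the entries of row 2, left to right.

3 in 2 cells must be {1,2}; 6 in 3 cells must be {1,2,3}.
Nothing is forced directly, so branch on (1,1), whose candidates are 1 or 2. If (1,1) = 1: that forces (1,2) = 2, after which (3,1) would have to be in {1,2,3,4,5,6,7} for the 10 across but in {8,9} for the 18 down — contradiction. So (1,1) = 2.
(1,2) = 3 − 2 = 1 completes the 3 across.
Given what's placed, (3,1) must be 7 to fit the 10 across and 18 down.
(3,2) = 2: the only remaining digit allowed by both the 10 across and the 6 down.
(3,3) = 10 − 9 = 1 completes the 10 across.
(2,1) = 18 − 9 = 9 completes the 18 down.
(2,2) = 6 − 3 = 3 completes the 6 down.
(2,3) = 18 − 12 = 6 completes the 18 across.

9, 3, 6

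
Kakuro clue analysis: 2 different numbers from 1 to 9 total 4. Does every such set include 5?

No

The only way to make 4 from 2 distinct digits is {1,3}, which does not contain 5.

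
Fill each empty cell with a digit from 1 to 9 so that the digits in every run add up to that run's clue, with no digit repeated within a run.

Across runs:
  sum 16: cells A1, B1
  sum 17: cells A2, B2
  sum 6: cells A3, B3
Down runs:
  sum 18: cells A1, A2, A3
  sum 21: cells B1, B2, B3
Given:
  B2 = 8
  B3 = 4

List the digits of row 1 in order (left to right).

16 in 2 cells must be {7,9}; 17 in 2 cells must be {8,9}.
B1 = 21 − 12 = 9 completes the 21 down.
A2 = 17 − 8 = 9 completes the 17 across.
A3 = 6 − 4 = 2 completes the 6 across.
A1 = 16 − 9 = 7 completes the 16 across.

7, 9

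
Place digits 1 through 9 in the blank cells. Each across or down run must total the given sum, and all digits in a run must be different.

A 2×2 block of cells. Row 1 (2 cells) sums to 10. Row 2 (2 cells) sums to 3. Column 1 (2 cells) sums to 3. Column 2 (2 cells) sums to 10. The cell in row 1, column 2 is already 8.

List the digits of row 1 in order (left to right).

2 8

3 in 2 cells must be {1,2}.
(1,1) = 10 − 8 = 2 completes the 10 across.
(2,1) = 3 − 2 = 1 completes the 3 down.
(2,2) = 3 − 1 = 2 completes the 3 across.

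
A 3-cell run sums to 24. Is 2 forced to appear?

No

The only way to make 24 from 3 distinct digits is {7,8,9}, which does not contain 2.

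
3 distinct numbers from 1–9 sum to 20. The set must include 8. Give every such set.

3 distinct digits from 1–9 sum between 6 and 24.
Keeping only sets containing 8.

{3,8,9}; {5,7,8}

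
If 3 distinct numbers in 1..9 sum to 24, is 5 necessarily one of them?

No

The only way to make 24 from 3 distinct digits is {7,8,9}, which does not contain 5.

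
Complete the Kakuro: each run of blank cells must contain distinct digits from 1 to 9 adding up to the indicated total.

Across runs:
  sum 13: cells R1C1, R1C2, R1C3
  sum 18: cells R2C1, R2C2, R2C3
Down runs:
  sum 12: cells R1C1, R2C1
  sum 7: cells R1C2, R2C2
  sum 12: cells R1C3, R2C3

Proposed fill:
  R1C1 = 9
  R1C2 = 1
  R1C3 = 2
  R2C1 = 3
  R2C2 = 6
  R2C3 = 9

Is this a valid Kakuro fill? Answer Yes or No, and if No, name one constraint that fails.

No — the across run R1C1–R1C3 sums to 12, not 13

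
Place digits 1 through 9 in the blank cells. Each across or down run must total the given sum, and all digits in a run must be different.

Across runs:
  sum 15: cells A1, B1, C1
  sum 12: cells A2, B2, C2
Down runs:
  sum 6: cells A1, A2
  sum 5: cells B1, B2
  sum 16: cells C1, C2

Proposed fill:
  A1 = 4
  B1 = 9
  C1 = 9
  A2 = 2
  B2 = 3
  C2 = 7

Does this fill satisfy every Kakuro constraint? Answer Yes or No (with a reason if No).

No — the across run A1–C1 sums to 22, not 15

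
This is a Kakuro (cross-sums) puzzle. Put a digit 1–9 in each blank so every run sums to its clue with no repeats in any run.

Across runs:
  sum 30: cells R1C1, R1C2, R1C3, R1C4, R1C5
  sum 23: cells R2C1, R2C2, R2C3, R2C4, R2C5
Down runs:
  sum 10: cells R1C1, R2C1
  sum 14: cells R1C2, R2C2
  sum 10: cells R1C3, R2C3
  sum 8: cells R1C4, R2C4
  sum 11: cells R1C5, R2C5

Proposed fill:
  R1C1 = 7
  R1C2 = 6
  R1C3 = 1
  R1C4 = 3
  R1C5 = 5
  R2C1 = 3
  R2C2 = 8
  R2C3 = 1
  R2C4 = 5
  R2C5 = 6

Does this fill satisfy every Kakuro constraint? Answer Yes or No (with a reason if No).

No — the across run R1C1–R1C5 sums to 22, not 30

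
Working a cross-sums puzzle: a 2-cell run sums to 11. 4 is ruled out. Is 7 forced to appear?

Counterexample: {2,9} sums to 11 under that restriction without using 7.

No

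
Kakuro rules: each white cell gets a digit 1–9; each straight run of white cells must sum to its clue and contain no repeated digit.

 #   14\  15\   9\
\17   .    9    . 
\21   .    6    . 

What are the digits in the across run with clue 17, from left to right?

Given what's placed, R2C1 must be 8 to fit the 21 across and 14 down.
R2C3 = 21 − 14 = 7 completes the 21 across.
R1C1 = 14 − 8 = 6 completes the 14 down.
R1C3 = 17 − 15 = 2 completes the 17 across.

6, 9, 2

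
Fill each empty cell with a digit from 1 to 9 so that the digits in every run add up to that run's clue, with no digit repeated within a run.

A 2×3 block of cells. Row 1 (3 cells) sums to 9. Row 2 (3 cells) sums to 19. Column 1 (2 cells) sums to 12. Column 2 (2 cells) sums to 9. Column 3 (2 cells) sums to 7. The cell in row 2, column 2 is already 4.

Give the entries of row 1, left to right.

3, 5, 1

(1,2) = 9 − 4 = 5 completes the 9 down.
Given what's placed, (2,3) must be 6 to fit the 19 across and 7 down.
(1,1) = 3: the only remaining digit allowed by both the 9 across and the 12 down.
(1,3) = 9 − 8 = 1 completes the 9 across.
(2,1) = 19 − 10 = 9 completes the 19 across.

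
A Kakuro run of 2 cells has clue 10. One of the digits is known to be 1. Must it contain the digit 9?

Yes

The only way to make 10 from 2 distinct digits under that restriction is {1,9}, which contains 9.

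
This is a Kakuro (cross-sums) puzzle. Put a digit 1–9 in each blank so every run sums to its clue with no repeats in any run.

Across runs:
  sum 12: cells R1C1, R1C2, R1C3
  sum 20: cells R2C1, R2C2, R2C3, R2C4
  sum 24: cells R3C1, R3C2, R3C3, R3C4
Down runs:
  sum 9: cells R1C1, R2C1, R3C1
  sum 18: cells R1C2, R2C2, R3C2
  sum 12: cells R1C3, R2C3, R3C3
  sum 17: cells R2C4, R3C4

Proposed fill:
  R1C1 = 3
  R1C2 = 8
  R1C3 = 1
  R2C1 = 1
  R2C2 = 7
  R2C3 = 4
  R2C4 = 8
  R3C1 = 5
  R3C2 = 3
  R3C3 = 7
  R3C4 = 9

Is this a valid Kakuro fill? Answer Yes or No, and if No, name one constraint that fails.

Yes

Across: 3+8+1=12; 1+7+4+8=20; 5+3+7+9=24. Down: 3+1+5=9; 8+7+3=18; 1+4+7=12; 8+9=17. No digit repeats within any run.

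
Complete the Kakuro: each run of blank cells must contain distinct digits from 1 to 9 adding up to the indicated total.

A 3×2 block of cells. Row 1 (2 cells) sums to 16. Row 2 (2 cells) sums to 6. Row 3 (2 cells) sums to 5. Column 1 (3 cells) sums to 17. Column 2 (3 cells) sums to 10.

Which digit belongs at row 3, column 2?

16 in 2 cells must be {7,9}.
The 16 across and the 10 down share only 7, so (1,2) = 7.
(1,1) = 16 − 7 = 9 completes the 16 across.
Nothing is forced directly, so branch on (2,2), whose candidates are 1 or 2. If (2,2) = 2: then (2,1) would have to be in {4} for the 6 across but in {1,2,3,5,6,7} for the 17 down — contradiction. So (2,2) = 1.
(2,1) = 6 − 1 = 5 completes the 6 across.
(3,1) = 17 − 14 = 3 completes the 17 down.
(3,2) = 5 − 3 = 2 completes the 5 across.

2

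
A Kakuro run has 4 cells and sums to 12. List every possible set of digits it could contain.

4 distinct digits from 1–9 sum between 10 and 30.

{1,2,3,6}; {1,2,4,5}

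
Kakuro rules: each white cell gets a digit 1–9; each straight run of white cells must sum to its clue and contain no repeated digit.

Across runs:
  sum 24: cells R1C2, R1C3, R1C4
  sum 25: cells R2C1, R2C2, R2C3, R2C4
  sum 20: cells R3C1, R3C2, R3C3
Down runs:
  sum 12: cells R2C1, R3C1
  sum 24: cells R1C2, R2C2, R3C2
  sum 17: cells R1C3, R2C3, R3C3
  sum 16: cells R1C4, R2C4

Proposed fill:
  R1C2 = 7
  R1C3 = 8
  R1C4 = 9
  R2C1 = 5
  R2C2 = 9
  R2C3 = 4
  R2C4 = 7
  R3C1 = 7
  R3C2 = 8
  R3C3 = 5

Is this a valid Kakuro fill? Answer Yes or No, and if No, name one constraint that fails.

Across: 7+8+9=24; 5+9+4+7=25; 7+8+5=20. Down: 5+7=12; 7+9+8=24; 8+4+5=17; 9+7=16. No digit repeats within any run.

Yes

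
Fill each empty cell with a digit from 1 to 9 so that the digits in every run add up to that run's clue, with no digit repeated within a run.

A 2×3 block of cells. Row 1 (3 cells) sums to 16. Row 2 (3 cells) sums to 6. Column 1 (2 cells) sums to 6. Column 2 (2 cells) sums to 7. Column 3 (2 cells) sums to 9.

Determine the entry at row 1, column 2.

4

6 in 3 cells must be {1,2,3}.
Nothing is forced directly, so branch on (2,2), whose candidates are 1 or 2 or 3. If (2,2) = 1: that forces (1,2) = 6, (2,1) = 2, (2,3) = 3, after which (1,1) would have to be in {1,2,3,7,8,9} for the 16 across but in {4} for the 6 down — contradiction. If (2,2) = 2: that forces (1,2) = 5, (2,1) = 1, (2,3) = 3, after which (1,1) would have to be in {2,3,4,7,8,9} for the 16 across but in {5} for the 6 down — contradiction. So (2,2) = 3.
(1,2) = 7 − 3 = 4 completes the 7 down.
Given what's placed, (1,1) must be 5 to fit the 16 across and 6 down.
(1,3) = 16 − 9 = 7 completes the 16 across.
(2,1) = 6 − 5 = 1 completes the 6 down.
(2,3) = 6 − 4 = 2 completes the 6 across.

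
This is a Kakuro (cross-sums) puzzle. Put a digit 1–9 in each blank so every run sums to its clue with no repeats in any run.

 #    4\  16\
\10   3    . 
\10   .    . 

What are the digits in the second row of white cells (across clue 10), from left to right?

1, 9

4 in 2 cells must be {1,3}; 16 in 2 cells must be {7,9}.
R1C2 = 10 − 3 = 7 completes the 10 across.
R2C1 = 4 − 3 = 1 completes the 4 down.
R2C2 = 10 − 1 = 9 completes the 10 across.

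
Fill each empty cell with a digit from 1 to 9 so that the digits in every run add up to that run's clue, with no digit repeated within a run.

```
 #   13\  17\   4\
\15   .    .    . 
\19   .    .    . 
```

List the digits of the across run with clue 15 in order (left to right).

17 in 2 cells must be {8,9}; 4 in 2 cells must be {1,3}.
The 19 across and the 4 down share only 3, so R2C3 = 3.
R1C3 = 4 − 3 = 1 completes the 4 down.
Given what's placed, R2C2 must be 9 to fit the 19 across and 17 down.
R1C2 = 17 − 9 = 8 completes the 17 down.
R2C1 = 19 − 12 = 7 completes the 19 across.
R1C1 = 15 − 9 = 6 completes the 15 across.

6 8 1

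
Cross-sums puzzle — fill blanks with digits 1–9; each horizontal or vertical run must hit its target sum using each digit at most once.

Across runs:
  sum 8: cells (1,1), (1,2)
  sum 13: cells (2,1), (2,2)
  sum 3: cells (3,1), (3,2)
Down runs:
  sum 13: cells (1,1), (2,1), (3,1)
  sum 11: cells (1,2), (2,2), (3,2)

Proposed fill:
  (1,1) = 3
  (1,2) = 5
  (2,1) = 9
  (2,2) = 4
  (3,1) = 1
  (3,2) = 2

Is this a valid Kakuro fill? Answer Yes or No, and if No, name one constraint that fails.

Yes

Across: 3+5=8; 9+4=13; 1+2=3. Down: 3+9+1=13; 5+4+2=11. No digit repeats within any run.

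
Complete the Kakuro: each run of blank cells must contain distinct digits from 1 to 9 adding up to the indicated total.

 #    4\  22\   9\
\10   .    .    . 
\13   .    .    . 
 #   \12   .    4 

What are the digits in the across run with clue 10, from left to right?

4 in 2 cells must be {1,3}.
R3C2 = 12 − 4 = 8 completes the 12 across.
Given what's placed, R1C2 must be 5 to fit the 10 across and 22 down.
R2C2 = 22 − 13 = 9 completes the 22 down.
Given what's placed, R2C3 must be 3 to fit the 13 across and 9 down.
R1C3 = 9 − 7 = 2 completes the 9 down.
R2C1 = 13 − 12 = 1 completes the 13 across.
R1C1 = 10 − 7 = 3 completes the 10 across.

3 5 2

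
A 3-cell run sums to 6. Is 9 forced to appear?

No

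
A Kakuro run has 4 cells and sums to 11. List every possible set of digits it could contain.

{1,2,3,5}

4 distinct digits from 1–9 sum between 10 and 30.
Only one set works: {1,2,3,5}.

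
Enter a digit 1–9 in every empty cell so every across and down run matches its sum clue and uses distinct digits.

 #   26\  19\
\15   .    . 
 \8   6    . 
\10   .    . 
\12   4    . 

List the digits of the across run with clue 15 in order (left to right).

R2C2 = 8 − 6 = 2 completes the 8 across.
R4C2 = 12 − 4 = 8 completes the 12 across.
Given what's placed, R1C2 must be 6 to fit the 15 across and 19 down.
R3C2 = 19 − 16 = 3 completes the 19 down.
R1C1 = 15 − 6 = 9 completes the 15 across.
R3C1 = 10 − 3 = 7 completes the 10 across.

9, 6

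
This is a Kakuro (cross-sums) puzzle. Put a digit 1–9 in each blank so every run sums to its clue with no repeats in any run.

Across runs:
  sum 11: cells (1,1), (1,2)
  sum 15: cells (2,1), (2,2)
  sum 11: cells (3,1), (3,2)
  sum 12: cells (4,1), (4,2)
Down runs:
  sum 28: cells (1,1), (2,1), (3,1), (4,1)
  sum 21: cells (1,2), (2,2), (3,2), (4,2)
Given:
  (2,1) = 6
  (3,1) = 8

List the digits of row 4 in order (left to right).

5 7

(2,2) = 15 − 6 = 9 completes the 15 across.
(3,2) = 11 − 8 = 3 completes the 11 across.
No cell is forced outright now. (1,1) can only be 5 or 9 (the digits allowed by both its 11 across and its 28 down). If (1,1) = 5: then (1,2) would have to be in {6} for the 11 across but in {1,2,4,5,7,8} for the 21 down — contradiction. So (1,1) = 9.
(1,2) = 11 − 9 = 2 completes the 11 across.
(4,1) = 28 − 23 = 5 completes the 28 down.
(4,2) = 12 − 5 = 7 completes the 12 across.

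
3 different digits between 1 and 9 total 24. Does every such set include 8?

Yes

The only way to make 24 from 3 distinct digits is {7,8,9}, which contains 8.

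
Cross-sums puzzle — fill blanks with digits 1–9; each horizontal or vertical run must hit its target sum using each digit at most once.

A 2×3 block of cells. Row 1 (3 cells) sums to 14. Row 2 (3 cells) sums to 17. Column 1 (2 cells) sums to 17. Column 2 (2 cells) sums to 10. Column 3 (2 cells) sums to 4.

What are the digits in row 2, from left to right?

17 in 2 cells must be {8,9}; 4 in 2 cells must be {1,3}.
Nothing is forced directly, so branch on (1,1), whose candidates are 8 or 9. If (1,1) = 8: that forces (1,3) = 1, (2,1) = 9, (2,3) = 3, after which (1,2) would have to be in {5} for the 14 across but in {1,2,3,4,6,7,8,9} for the 10 down — contradiction. So (1,1) = 9.
(2,1) = 17 − 9 = 8 completes the 17 down.
Given what's placed, (2,3) must be 3 to fit the 17 across and 4 down.
(1,3) = 4 − 3 = 1 completes the 4 down.
(2,2) = 17 − 11 = 6 completes the 17 across.
(1,2) = 14 − 10 = 4 completes the 14 across.

8 6 3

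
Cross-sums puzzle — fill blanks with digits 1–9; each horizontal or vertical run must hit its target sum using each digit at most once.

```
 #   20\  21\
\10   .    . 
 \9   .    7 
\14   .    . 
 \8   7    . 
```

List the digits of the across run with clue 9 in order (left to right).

2, 7

R2C1 = 9 − 7 = 2 completes the 9 across.
R4C2 = 8 − 7 = 1 completes the 8 across.
No cell is forced outright now. R1C1 can only be 3 or 6 or 8 (the digits allowed by both its 10 across and its 20 down). If R1C1 = 3: then R1C2 would have to be in {7} for the 10 across but in {4,5,8,9} for the 21 down — contradiction. If R1C1 = 8: then R1C2 would have to be in {2} for the 10 across but in {4,5,8,9} for the 21 down — contradiction. So R1C1 = 6.
R1C2 = 10 − 6 = 4 completes the 10 across.
R3C1 = 20 − 15 = 5 completes the 20 down.
R3C2 = 14 − 5 = 9 completes the 14 across.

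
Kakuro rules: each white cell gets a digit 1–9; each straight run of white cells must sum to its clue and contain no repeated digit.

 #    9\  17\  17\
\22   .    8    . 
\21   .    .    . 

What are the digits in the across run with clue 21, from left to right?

4 9 8

17 in 2 cells must be {8,9}.
R1C1 = 5: the only remaining digit allowed by both the 22 across and the 9 down.
R1C3 = 22 − 13 = 9 completes the 22 across.
R2C1 = 9 − 5 = 4 completes the 9 down.
R2C2 = 17 − 8 = 9 completes the 17 down.
R2C3 = 21 − 13 = 8 completes the 21 across.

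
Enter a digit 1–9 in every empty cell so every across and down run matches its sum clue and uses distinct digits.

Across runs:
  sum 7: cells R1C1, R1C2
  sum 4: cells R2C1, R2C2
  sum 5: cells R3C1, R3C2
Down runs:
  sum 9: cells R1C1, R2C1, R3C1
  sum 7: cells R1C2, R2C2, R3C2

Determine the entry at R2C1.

4 in 2 cells must be {1,3}; 7 in 3 cells must be {1,2,4}.
The 4 across and the 7 down share only 1, so R2C2 = 1.
R2C1 = 4 − 1 = 3 completes the 4 across.
Nothing is forced directly, so branch on R1C2, whose candidates are 2 or 4. If R1C2 = 4: then R1C1 would have to be in {3} for the 7 across but in {1,2,4,5} for the 9 down — contradiction. So R1C2 = 2.
R1C1 = 7 − 2 = 5 completes the 7 across.
R3C1 = 9 − 8 = 1 completes the 9 down.
R3C2 = 5 − 1 = 4 completes the 5 across.

3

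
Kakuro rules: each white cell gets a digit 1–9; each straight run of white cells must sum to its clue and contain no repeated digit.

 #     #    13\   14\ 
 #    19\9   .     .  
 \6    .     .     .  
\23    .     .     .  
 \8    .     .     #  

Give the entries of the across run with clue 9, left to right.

4 5

6 in 3 cells must be {1,2,3}; 23 in 3 cells must be {6,8,9}.
Only 6 fits R3C2 under both its across sum 23 and down sum 13.
Nothing is forced directly, so branch on R2C1, whose candidates are 2 or 3. If R2C1 = 2: that forces R2C2 = 1, R2C3 = 3, R3C3 = 9, after which R4C1 would have to be in {1,2,3,5,6,7} for the 8 across but in {8,9} for the 19 down — contradiction. So R2C1 = 3.
R3C1 = 9: the only remaining digit allowed by both the 23 across and the 19 down.
R3C3 = 23 − 15 = 8 completes the 23 across.
R4C1 = 19 − 12 = 7 completes the 19 down.
R4C2 = 8 − 7 = 1 completes the 8 across.
Given what's placed, R2C2 must be 2 to fit the 6 across and 13 down.
R2C3 = 6 − 5 = 1 completes the 6 across.
R1C2 = 13 − 9 = 4 completes the 13 down.
R1C3 = 9 − 4 = 5 completes the 9 across.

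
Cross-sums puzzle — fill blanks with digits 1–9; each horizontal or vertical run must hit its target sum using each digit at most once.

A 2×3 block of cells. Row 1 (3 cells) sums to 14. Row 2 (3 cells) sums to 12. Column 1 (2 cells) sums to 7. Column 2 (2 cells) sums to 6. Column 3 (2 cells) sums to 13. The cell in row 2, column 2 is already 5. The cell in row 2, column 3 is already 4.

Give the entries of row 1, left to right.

4 1 9

(1,2) = 6 − 5 = 1 completes the 6 down.
(1,3) = 13 − 4 = 9 completes the 13 down.
(2,1) = 12 − 9 = 3 completes the 12 across.
(1,1) = 14 − 10 = 4 completes the 14 across.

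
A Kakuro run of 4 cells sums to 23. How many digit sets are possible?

9

4 distinct digits from 1–9 sum between 10 and 30.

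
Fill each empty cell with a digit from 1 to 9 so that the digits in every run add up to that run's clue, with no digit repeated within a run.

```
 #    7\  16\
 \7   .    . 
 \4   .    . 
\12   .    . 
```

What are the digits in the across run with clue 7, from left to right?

2, 5

4 in 2 cells must be {1,3}; 7 in 3 cells must be {1,2,4}.
The 4 across and the 7 down share only 1, so R2C1 = 1.
R2C2 = 4 − 1 = 3 completes the 4 across.
Given what's placed, R3C1 must be 4 to fit the 12 across and 7 down.
R3C2 = 12 − 4 = 8 completes the 12 across.
R1C1 = 7 − 5 = 2 completes the 7 down.
R1C2 = 7 − 2 = 5 completes the 7 across.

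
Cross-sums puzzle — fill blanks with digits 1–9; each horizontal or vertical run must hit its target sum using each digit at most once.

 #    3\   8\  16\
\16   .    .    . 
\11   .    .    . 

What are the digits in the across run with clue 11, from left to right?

3 in 2 cells must be {1,2}; 16 in 2 cells must be {7,9}.
The 11 across and the 16 down share only 7, so R2C3 = 7.
R1C3 = 16 − 7 = 9 completes the 16 down.
Given what's placed, R2C1 must be 1 to fit the 11 across and 3 down.
R2C2 = 11 − 8 = 3 completes the 11 across.
R1C1 = 3 − 1 = 2 completes the 3 down.
R1C2 = 16 − 11 = 5 completes the 16 across.

1 3 7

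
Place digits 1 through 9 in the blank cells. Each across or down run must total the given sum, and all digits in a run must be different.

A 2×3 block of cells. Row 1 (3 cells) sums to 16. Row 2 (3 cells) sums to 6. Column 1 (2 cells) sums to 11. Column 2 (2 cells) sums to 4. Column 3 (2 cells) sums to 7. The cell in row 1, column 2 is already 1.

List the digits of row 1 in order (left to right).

6 in 3 cells must be {1,2,3}; 4 in 2 cells must be {1,3}.
(1,3) = 6: the only remaining digit allowed by both the 16 across and the 7 down.
(2,2) = 4 − 1 = 3 completes the 4 down.
(2,3) = 7 − 6 = 1 completes the 7 down.
(1,1) = 16 − 7 = 9 completes the 16 across.
(2,1) = 6 − 4 = 2 completes the 6 across.

9, 1, 6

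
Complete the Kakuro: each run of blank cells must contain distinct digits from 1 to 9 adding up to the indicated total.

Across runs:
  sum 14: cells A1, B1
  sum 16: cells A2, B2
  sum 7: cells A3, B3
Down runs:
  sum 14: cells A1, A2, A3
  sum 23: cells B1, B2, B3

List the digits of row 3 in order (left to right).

16 in 2 cells must be {7,9}; 23 in 3 cells must be {6,8,9}.
The 16 across and the 23 down share only 9, so B2 = 9.
Given what's placed, B3 must be 6 to fit the 7 across and 23 down.
B1 = 23 − 15 = 8 completes the 23 down.
A2 = 16 − 9 = 7 completes the 16 across.
A3 = 7 − 6 = 1 completes the 7 across.
A1 = 14 − 8 = 6 completes the 14 across.

1 6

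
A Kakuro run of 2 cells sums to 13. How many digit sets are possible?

2 distinct digits from 1–9 sum between 3 and 17.
Enumerating: {4,9}, {5,8}, {6,7}.

3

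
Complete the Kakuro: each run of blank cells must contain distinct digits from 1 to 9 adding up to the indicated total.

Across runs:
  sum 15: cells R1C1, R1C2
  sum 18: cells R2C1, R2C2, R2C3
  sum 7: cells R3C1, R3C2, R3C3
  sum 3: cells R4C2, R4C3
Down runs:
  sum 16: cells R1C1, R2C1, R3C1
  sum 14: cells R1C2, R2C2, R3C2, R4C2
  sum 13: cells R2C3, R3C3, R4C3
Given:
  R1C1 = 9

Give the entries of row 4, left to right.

1, 2

7 in 3 cells must be {1,2,4}; 3 in 2 cells must be {1,2}.
R1C2 = 15 − 9 = 6 completes the 15 across.
No cell is forced outright now. R4C2 can only be 1 or 2 (the digits allowed by both its 3 across and its 14 down). If R4C2 = 2: that forces R3C2 = 1, R4C3 = 1, R2C2 = 5, R3C3 = 4, after which R2C3 would have to be in {4,6,7,9} for the 18 across but in {8} for the 13 down — contradiction. So R4C2 = 1.
R4C3 = 3 − 1 = 2 completes the 3 across.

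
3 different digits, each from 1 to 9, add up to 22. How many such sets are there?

2

3 distinct digits from 1–9 sum between 6 and 24.
Enumerating: {5,8,9}, {6,7,9}.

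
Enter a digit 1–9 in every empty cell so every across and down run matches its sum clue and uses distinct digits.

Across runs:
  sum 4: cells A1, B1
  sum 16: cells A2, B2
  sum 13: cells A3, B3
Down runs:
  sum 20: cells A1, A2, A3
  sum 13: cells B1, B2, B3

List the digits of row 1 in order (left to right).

4 in 2 cells must be {1,3}; 16 in 2 cells must be {7,9}.
The 4 across and the 20 down share only 3, so A1 = 3.
B1 = 4 − 3 = 1 completes the 4 across.
Given what's placed, A2 must be 9 to fit the 16 across and 20 down.
B2 = 16 − 9 = 7 completes the 16 across.
A3 = 20 − 12 = 8 completes the 20 down.
B3 = 13 − 8 = 5 completes the 13 across.

3, 1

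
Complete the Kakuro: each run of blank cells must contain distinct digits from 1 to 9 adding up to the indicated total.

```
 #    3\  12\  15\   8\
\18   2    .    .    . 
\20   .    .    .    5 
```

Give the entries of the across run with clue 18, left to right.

3 in 2 cells must be {1,2}.
R1C4 = 8 − 5 = 3 completes the 8 down.
R2C1 = 3 − 2 = 1 completes the 3 down.
Given what's placed, R2C2 must be 8 to fit the 20 across and 12 down.
R2C3 = 20 − 14 = 6 completes the 20 across.
R1C2 = 12 − 8 = 4 completes the 12 down.
R1C3 = 18 − 9 = 9 completes the 18 across.

2 4 9 3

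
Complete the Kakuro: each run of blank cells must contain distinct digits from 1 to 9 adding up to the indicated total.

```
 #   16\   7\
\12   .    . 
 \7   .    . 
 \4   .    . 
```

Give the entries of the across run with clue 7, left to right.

4 in 2 cells must be {1,3}; 7 in 3 cells must be {1,2,4}.
The 12 across and the 7 down share only 4, so R1C2 = 4.
Given what's placed, R3C2 must be 1 to fit the 4 across and 7 down.
R1C1 = 12 − 4 = 8 completes the 12 across.
R2C2 = 7 − 5 = 2 completes the 7 down.
R3C1 = 4 − 1 = 3 completes the 4 across.
R2C1 = 7 − 2 = 5 completes the 7 across.

5 2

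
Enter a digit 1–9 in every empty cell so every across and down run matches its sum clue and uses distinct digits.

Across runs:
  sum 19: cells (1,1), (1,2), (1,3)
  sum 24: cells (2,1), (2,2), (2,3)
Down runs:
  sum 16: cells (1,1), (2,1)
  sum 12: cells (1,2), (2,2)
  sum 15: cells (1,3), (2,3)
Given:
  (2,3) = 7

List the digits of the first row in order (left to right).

7 4 8

24 in 3 cells must be {7,8,9}; 16 in 2 cells must be {7,9}.
(1,3) = 15 − 7 = 8 completes the 15 down.
Given what's placed, (2,1) must be 9 to fit the 24 across and 16 down.
(2,2) = 24 − 16 = 8 completes the 24 across.
(1,1) = 16 − 9 = 7 completes the 16 down.
(1,2) = 19 − 15 = 4 completes the 19 across.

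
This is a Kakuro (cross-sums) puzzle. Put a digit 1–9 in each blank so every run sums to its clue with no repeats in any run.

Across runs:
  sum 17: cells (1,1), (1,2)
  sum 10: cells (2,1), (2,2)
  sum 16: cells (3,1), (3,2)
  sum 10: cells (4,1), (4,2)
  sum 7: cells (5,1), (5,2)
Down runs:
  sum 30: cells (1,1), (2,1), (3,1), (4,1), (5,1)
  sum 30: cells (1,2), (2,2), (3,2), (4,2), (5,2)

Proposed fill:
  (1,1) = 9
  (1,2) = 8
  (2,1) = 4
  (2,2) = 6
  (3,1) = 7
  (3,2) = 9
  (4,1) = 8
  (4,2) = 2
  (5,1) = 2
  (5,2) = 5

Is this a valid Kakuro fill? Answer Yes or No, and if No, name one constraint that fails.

Across: 9+8=17; 4+6=10; 7+9=16; 8+2=10; 2+5=7. Down: 9+4+7+8+2=30; 8+6+9+2+5=30. No digit repeats within any run.

Yes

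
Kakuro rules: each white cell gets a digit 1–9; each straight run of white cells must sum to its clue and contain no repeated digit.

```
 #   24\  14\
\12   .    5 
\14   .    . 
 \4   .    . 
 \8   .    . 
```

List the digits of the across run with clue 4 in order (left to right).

3, 1

4 in 2 cells must be {1,3}.
R1C1 = 12 − 5 = 7 completes the 12 across.
R2C2 = 6: the only remaining digit allowed by both the 14 across and the 14 down.
Given what's placed, R3C1 must be 3 to fit the 4 across and 24 down.
R3C2 = 4 − 3 = 1 completes the 4 across.
R4C2 = 14 − 12 = 2 completes the 14 down.
R2C1 = 14 − 6 = 8 completes the 14 across.
R4C1 = 8 − 2 = 6 completes the 8 across.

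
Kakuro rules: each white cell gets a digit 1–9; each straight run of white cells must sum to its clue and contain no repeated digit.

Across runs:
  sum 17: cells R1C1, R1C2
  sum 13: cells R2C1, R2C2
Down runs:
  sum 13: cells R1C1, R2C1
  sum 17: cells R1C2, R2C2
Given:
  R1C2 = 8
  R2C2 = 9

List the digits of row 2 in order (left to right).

4 9

17 in 2 cells must be {8,9}.
R1C1 = 17 − 8 = 9 completes the 17 across.
R2C1 = 13 − 9 = 4 completes the 13 across.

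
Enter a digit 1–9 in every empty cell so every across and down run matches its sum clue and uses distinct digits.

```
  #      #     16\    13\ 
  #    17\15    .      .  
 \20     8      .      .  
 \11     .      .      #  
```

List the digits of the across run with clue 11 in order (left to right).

17 in 2 cells must be {8,9}.
R3C1 = 17 − 8 = 9 completes the 17 down.
R3C2 = 11 − 9 = 2 completes the 11 across.
Nothing is forced directly, so branch on R2C2, whose candidates are 5 or 9. If R2C2 = 9: then R1C2 would have to be in {6,7,8,9} for the 15 across but in {5} for the 16 down — contradiction. So R2C2 = 5.
R1C2 = 16 − 7 = 9 completes the 16 down.
R1C3 = 15 − 9 = 6 completes the 15 across.
R2C3 = 20 − 13 = 7 completes the 20 across.

9 2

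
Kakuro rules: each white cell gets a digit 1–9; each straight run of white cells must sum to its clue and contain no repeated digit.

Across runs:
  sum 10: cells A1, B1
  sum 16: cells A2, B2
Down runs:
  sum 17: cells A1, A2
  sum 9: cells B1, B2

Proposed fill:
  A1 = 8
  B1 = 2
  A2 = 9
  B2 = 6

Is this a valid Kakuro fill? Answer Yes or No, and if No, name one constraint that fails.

No — the down run B1–B2 sums to 8, not 9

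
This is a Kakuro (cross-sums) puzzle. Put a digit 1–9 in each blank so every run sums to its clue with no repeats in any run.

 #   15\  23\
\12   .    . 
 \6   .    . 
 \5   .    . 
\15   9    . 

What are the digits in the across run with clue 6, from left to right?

R1C1 = 3: the only remaining digit allowed by both the 12 across and the 15 down.
R1C2 = 12 − 3 = 9 completes the 12 across.
R4C2 = 15 − 9 = 6 completes the 15 across.
Nothing is forced directly, so branch on R2C1, whose candidates are 1 or 2. If R2C1 = 2: then R2C2 would have to be in {4} for the 6 across but in {1,3,5,7} for the 23 down — contradiction. So R2C1 = 1.
R2C2 = 6 − 1 = 5 completes the 6 across.
R3C1 = 15 − 13 = 2 completes the 15 down.
R3C2 = 5 − 2 = 3 completes the 5 across.

1, 5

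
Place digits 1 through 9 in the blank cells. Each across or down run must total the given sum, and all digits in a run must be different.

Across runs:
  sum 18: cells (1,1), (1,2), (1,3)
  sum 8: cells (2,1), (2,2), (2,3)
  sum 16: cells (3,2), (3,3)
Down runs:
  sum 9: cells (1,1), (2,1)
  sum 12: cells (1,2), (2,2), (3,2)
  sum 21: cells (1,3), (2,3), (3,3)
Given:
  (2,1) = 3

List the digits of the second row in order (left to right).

3 1 4

16 in 2 cells must be {7,9}.
(1,1) = 9 − 3 = 6 completes the 9 down.
(2,3) = 4: the only remaining digit allowed by both the 8 across and the 21 down.
Given what's placed, (3,3) must be 9 to fit the 16 across and 21 down.
(1,3) = 21 − 13 = 8 completes the 21 down.
(2,2) = 8 − 7 = 1 completes the 8 across.
(3,2) = 16 − 9 = 7 completes the 16 across.
(1,2) = 18 − 14 = 4 completes the 18 across.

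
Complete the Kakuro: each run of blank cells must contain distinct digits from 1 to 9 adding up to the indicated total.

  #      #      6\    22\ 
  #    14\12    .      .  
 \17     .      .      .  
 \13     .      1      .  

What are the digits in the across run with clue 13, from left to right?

6 in 3 cells must be {1,2,3}.
R1C2 = 3: the only remaining digit allowed by both the 12 across and the 6 down.
R1C3 = 12 − 3 = 9 completes the 12 across.
R2C2 = 6 − 4 = 2 completes the 6 down.
No cell is forced outright now. R2C1 can only be 6 or 8 or 9 (the digits allowed by both its 17 across and its 14 down). If R2C1 = 6: then R2C3 would have to be in {9} for the 17 across but in {5,6,7,8} for the 22 down — contradiction. If R2C1 = 8: that forces R2C3 = 7, after which R3C1 would have to be in {3,4,5,7,8,9} for the 13 across but in {6} for the 14 down — contradiction. So R2C1 = 9.
R2C3 = 17 − 11 = 6 completes the 17 across.
R3C1 = 14 − 9 = 5 completes the 14 down.
R3C3 = 13 − 6 = 7 completes the 13 across.

5, 1, 7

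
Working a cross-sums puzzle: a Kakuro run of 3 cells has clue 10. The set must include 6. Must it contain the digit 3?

Yes

The only way to make 10 from 3 distinct digits under that restriction is {1,3,6}, which contains 3.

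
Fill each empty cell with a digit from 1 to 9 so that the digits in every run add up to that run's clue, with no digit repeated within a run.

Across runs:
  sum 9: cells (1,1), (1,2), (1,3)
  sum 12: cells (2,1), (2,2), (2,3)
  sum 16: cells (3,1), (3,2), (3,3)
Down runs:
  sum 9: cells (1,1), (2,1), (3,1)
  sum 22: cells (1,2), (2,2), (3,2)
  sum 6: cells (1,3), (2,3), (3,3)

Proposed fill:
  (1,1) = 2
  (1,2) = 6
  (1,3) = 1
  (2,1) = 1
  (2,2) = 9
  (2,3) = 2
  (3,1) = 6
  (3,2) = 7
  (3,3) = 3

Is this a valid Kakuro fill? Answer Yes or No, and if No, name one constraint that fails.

Yes

Across: 2+6+1=9; 1+9+2=12; 6+7+3=16. Down: 2+1+6=9; 6+9+7=22; 1+2+3=6. No digit repeats within any run.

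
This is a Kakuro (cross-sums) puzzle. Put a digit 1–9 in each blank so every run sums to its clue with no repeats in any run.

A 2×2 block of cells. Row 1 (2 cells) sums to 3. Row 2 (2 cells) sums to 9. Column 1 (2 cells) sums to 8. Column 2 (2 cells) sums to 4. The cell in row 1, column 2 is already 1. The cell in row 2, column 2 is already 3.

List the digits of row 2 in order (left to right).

3 in 2 cells must be {1,2}; 4 in 2 cells must be {1,3}.
(1,1) = 3 − 1 = 2 completes the 3 across.
(2,1) = 9 − 3 = 6 completes the 9 across.

6 3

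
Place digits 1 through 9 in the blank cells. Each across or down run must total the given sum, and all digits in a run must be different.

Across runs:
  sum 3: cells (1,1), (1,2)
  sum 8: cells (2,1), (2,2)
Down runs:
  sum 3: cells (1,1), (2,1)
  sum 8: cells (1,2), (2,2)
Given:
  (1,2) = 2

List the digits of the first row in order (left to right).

3 in 2 cells must be {1,2}.
(1,1) = 3 − 2 = 1 completes the 3 across.
(2,1) = 3 − 1 = 2 completes the 3 down.
(2,2) = 8 − 2 = 6 completes the 8 across.

1 2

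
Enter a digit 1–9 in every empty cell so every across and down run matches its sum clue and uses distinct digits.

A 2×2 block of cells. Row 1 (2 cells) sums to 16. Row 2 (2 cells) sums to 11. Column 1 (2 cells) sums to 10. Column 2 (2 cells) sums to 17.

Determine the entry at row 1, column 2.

16 in 2 cells must be {7,9}; 17 in 2 cells must be {8,9}.
The 16 across and the 17 down share only 9, so (1,2) = 9.
(2,2) = 17 − 9 = 8 completes the 17 down.
(1,1) = 16 − 9 = 7 completes the 16 across.
(2,1) = 11 − 8 = 3 completes the 11 across.

9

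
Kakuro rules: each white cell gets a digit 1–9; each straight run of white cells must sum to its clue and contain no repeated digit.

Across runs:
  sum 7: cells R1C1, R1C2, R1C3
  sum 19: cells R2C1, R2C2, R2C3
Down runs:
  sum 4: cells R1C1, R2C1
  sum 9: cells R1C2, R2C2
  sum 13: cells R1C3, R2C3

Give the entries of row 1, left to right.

7 in 3 cells must be {1,2,4}; 4 in 2 cells must be {1,3}.
The 7 across and the 4 down share only 1, so R1C1 = 1.
Given what's placed, R1C3 must be 4 to fit the 7 across and 13 down.
R2C1 = 4 − 1 = 3 completes the 4 down.
R2C2 = 7: the only remaining digit allowed by both the 19 across and the 9 down.
R2C3 = 19 − 10 = 9 completes the 19 across.
R1C2 = 7 − 5 = 2 completes the 7 across.

1, 2, 4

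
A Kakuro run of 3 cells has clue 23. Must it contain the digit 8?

The only way to make 23 from 3 distinct digits is {6,8,9}, which contains 8.

Yes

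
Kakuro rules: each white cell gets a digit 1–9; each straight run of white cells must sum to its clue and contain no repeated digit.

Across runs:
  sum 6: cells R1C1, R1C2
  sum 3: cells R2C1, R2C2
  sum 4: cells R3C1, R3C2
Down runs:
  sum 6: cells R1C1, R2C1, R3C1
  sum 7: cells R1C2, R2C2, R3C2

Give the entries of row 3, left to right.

3 in 2 cells must be {1,2}; 4 in 2 cells must be {1,3}; 6 in 3 cells must be {1,2,3}.
The 4 across and the 7 down share only 1, so R3C2 = 1.
Given what's placed, R2C2 must be 2 to fit the 3 across and 7 down.
R3C1 = 4 − 1 = 3 completes the 4 across.
R1C2 = 7 − 3 = 4 completes the 7 down.
R2C1 = 3 − 2 = 1 completes the 3 across.
R1C1 = 6 − 4 = 2 completes the 6 across.

3 1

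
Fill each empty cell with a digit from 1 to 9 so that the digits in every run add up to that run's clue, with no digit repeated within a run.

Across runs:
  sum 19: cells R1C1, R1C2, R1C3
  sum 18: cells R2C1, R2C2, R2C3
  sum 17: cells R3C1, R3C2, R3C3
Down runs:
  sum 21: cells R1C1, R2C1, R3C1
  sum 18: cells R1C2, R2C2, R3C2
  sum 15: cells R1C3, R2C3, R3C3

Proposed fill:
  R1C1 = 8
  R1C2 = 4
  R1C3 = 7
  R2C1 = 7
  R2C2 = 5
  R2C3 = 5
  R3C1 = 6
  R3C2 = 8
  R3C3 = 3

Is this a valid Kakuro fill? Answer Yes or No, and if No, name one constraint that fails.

No — the across run R2C1–R2C3 sums to 17, not 18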